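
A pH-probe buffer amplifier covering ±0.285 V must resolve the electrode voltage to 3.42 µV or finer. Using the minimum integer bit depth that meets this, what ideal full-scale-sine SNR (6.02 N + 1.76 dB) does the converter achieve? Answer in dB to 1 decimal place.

Range = 0.285 − (-0.285) = 0.57 V.
Required number of levels: 0.57/3.42 µV = 166670; smallest N with 2^N ≥ that is 18.
6.02(18) + 1.76 = 110.12 dB.

110.1 dB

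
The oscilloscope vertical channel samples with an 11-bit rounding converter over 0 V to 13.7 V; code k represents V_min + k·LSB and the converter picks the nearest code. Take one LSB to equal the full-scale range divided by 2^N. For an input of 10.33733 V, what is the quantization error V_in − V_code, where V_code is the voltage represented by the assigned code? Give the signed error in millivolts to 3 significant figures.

V_FS = 13.7 V. LSB = 13.7 V / 2^11 ≈ 6.689 mV.
Position in LSBs: (10.33733 − (0)) × 2048/13.7 = 1545.3177; rounding gives k = 1545.
Reconstructed level: 0 + 1545 × 13.7/2048 V = 10.33520508 V.
Error = V_in − V_code = 10.33733 − (10.33520508) = +2.12 mV.

+2.12 mV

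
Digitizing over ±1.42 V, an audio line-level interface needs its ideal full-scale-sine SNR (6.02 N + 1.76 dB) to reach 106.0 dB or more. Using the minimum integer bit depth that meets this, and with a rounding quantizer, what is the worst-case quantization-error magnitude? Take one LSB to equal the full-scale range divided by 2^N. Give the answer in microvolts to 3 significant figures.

Range = 1.42 − (-1.42) = 2.84 V.
Solving 6.02 N ≥ 106.0 − 1.76: N ≥ 17.316. Round up → N = 18.
One LSB is 2.84 V / 262144 = 10.834 µV.
Max error for round-to-nearest is LSB/2 = 5.42 µV.

5.42 µV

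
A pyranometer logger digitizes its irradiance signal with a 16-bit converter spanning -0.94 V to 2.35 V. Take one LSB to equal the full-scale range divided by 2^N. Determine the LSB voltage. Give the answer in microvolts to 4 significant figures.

50.20 µV

Span: 2.35 V − (-0.94 V) = 3.29 V.
Number of codes = 2^16 = 65536.
LSB = 3.29 V ÷ 2^16 = 3.29/65536 V = 50.20 µV.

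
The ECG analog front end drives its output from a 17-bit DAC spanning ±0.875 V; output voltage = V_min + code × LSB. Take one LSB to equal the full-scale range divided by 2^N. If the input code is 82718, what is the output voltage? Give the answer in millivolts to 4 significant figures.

229.4 mV

The full-scale span is 0.875 − (-0.875) = 1.75 V. LSB = 1.75 V / 2^17.
Output = V_min + (82718/131072) × range = -0.875 + 0.631088 × 1.75 V
      = -0.875 V + 1.10440 V = 0.229404 V.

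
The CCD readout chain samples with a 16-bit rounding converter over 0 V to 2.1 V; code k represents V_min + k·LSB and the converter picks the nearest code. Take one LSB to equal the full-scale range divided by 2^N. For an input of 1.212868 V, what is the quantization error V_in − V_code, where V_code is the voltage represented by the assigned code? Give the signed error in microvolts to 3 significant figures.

−8.89 µV

Range is 2.1 V. LSB = 2.1 V / 2^16 ≈ 32.04 µV.
(1.212868 − (0)) / LSB = 1.212868 × 65536/2.1 = 37850.7225. Nearest integer: k = 37851.
Reconstructed level: 0 + 37851 × 2.1/65536 V = 1.2128768921 V.
e = 1.212868 − (1.2128768921) = −8.89 µV.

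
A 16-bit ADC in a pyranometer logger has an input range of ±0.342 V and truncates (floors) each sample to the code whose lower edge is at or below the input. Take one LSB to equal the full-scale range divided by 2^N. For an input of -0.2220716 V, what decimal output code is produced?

Full-scale range = 0.342 V − (-0.342 V) = 0.684 V. LSB = 0.684 V / 2^16 ≈ 10.44 µV.
(V_in − V_min) × 2^16/range = (-0.2220716 − (-0.342)) × 65536/0.684 = 11490.684.
Floor → code = 11490.

11490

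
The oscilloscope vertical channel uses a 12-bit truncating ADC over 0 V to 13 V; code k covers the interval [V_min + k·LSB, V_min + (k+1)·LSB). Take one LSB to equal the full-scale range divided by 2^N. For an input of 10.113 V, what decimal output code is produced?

V_FS = 13 V. LSB = 13 V / 2^12 ≈ 3.174 mV.
(V_in − V_min) × 2^12/range = (10.113 − (0)) × 4096/13 = 3186.373.
Floor → code = 3186.

3186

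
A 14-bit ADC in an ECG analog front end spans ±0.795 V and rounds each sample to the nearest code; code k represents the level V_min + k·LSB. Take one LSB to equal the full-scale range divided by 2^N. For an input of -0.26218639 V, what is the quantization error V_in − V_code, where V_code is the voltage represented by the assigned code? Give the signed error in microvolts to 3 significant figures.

Range = 0.795 − (-0.795) = 1.59 V. LSB = 1.59 V / 2^14 ≈ 97.05 µV.
(V_in − V_min)/LSB = (-0.26218639 − (-0.795)) × 16384/1.59 = 5490.3259 → nearest code k = 5490.
V_code = V_min + k × range/2^14 = -0.795 + 5490 × 1.59/16384 = -0.26221801758 V.
e = -0.26218639 − (-0.26221801758) = +31.6 µV.

+31.6 µV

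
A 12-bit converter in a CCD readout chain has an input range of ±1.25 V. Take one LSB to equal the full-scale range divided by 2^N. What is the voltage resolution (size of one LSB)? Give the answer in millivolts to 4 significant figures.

0.6104 mV

Range = 1.25 − (-1.25) = 2.5 V.
2^12 = 4096 levels.
Step size = 2.5/4096 V = 0.6104 mV.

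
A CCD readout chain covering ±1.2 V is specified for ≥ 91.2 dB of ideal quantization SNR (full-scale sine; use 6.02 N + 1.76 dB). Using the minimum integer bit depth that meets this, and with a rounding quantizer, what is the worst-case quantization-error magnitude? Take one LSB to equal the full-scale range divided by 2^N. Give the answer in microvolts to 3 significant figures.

The full-scale span is 1.2 − (-1.2) = 2.4 V.
Required N = ⌈(91.2 − 1.76)/6.02⌉ = ⌈14.857⌉ = 15.
Step size = 2.4/32768 V = 73.242 µV.
|e|_max = LSB/2 = 36.6 µV.

36.6 µV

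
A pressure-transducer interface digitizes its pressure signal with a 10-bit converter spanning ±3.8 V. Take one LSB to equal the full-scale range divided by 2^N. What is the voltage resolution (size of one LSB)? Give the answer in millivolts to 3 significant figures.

The full-scale span is 3.8 − (-3.8) = 7.6 V.
Number of codes = 2^10 = 1024.
Step size = 7.6/1024 V = 7.42 mV.

7.42 mV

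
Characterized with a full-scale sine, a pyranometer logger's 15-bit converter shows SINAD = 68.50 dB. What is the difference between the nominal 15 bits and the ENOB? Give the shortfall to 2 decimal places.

Effective bits = (68.50 − 1.76)/6.02 = 11.0864.
15 − 11.0864 = 3.91 bits below nominal.

3.91 bits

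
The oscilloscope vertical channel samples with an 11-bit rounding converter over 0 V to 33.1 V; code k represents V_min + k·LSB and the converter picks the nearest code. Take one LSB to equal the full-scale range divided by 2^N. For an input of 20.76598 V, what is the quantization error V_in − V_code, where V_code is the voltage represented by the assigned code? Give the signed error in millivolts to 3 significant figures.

−2.33 mV

Span = 33.1 V. LSB = 33.1 V / 2^11 ≈ 16.16 mV.
(V_in − V_min)/LSB = (20.76598 − (0)) × 2048/33.1 = 1284.8558 → nearest code k = 1285.
V_code = V_min + k × range/2^11 = 0 + 1285 × 33.1/2048 = 20.76831055 V.
V_in − V_code = 20.76598 − (20.76831055) = −2.33 mV.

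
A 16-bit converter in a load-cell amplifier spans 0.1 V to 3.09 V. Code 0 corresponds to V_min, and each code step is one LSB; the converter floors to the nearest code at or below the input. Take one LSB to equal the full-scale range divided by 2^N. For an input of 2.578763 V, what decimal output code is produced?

The full-scale span is 3.09 − (0.1) = 2.99 V. LSB = 2.99 V / 2^16 ≈ 45.62 µV.
code = ⌊(V_in − V_min)/LSB⌋ = ⌊(V_in − V_min) × 2^16 / range⌋
     = ⌊(2.578763 − (0.1)) × 65536 / 2.99⌋ = ⌊2.478763 × 65536/2.99⌋
     = ⌊54330.506⌋ = 54330.

54330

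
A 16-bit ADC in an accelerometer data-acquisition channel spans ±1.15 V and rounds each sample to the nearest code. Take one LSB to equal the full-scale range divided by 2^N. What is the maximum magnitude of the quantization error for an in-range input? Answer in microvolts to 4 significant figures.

17.55 µV

Span: 1.15 V − (-1.15 V) = 2.3 V.
LSB = 2.3 V ÷ 2^16 = 2.3/65536 V = 35.0952 µV.
|e|_max = LSB/2 = 17.55 µV.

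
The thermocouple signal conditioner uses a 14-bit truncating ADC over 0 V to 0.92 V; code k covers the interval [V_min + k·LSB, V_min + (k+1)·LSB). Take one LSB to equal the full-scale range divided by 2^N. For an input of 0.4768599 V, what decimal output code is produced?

V_FS = 0.92 V. LSB = 0.92 V / 2^14 ≈ 56.15 µV.
code = ⌊(V_in − V_min)/LSB⌋ = ⌊(V_in − V_min) × 2^14 / range⌋
     = ⌊(0.4768599 − (0)) × 16384 / 0.92⌋ = ⌊0.4768599 × 16384/0.92⌋
     = ⌊8492.253⌋ = 8492.

8492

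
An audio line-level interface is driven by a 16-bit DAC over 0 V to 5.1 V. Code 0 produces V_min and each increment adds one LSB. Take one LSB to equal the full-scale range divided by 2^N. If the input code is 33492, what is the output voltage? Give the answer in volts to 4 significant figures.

Range is 5.1 V. LSB = 5.1 V / 2^16.
V_out = V_min + code × LSB = 0 V + 33492 × 5.1 V / 65536
      = 0 + 2.60634 = 2.60634 V.

2.606 V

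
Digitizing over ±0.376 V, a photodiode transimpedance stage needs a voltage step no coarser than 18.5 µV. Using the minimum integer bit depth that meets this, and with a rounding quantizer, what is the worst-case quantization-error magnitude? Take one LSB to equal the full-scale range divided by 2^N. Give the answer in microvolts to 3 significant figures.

5.74 µV

Span: 0.376 V − (-0.376 V) = 0.752 V.
Required number of levels: 0.752/18.5 µV = 40649; smallest N with 2^N ≥ that is 16.
Step size = 0.752/65536 V = 11.475 µV.
Half an LSB is 5.74 µV.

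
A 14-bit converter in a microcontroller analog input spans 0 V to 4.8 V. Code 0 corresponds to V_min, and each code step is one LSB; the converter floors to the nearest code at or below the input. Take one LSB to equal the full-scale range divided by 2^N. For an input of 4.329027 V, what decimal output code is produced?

14776

Span = 4.8 V. LSB = 4.8 V / 2^14 ≈ 293.0 µV.
(V_in − V_min) × 2^14/range = (4.329027 − (0)) × 16384/4.8 = 14776.412.
Floor → code = 14776.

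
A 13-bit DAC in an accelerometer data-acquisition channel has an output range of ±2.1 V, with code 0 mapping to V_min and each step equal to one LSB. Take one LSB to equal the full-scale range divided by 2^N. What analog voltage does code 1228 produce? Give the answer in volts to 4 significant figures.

-1.470 V

Span: 2.1 V − (-2.1 V) = 4.2 V. LSB = 4.2 V / 2^13.
V_out = V_min + code × LSB = -2.1 V + 1228 × 4.2 V / 8192
      = -2.1 + 0.629590 = -1.47041 V.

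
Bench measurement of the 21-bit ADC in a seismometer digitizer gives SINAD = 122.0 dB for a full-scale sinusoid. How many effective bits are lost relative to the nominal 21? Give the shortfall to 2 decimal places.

N_eff = (122.0 − 1.76)/6.02 = 19.9734 bits.
Shortfall = 21 − 19.9734 = 1.0266 bits.

1.03 bits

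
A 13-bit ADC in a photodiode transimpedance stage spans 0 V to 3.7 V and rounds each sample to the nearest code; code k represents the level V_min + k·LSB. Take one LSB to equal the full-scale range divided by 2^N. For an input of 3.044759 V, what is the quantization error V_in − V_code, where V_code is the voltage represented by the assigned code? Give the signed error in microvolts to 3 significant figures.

+118 µV

V_FS = 3.7 V. LSB = 3.7 V / 2^13 ≈ 451.7 µV.
(V_in − V_min)/LSB = (3.044759 − (0)) × 8192/3.7 = 6741.2610 → nearest code k = 6741.
V_code = V_min + k × range/2^13 = 0 + 6741 × 3.7/8192 = 3.044641113 V.
Error = V_in − V_code = 3.044759 − (3.044641113) = +118 µV.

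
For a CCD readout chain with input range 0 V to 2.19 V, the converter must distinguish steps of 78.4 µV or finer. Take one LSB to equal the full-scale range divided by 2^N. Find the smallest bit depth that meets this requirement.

15 bits

Full-scale range = 2.19 V.
Need 2^N ≥ 2.19 V / 78.4 µV = 27930 → N_min = 15.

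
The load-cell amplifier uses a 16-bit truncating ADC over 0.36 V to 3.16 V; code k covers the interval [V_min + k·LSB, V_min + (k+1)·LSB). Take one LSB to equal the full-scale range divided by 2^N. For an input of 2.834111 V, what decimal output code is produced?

57908

Range = 3.16 − (0.36) = 2.8 V. LSB = 2.8 V / 2^16 ≈ 42.72 µV.
code = ⌊(V_in − V_min)/LSB⌋ = ⌊(V_in − V_min) × 2^16 / range⌋
     = ⌊(2.834111 − (0.36)) × 65536 / 2.8⌋ = ⌊2.474111 × 65536/2.8⌋
     = ⌊57908.335⌋ = 57908.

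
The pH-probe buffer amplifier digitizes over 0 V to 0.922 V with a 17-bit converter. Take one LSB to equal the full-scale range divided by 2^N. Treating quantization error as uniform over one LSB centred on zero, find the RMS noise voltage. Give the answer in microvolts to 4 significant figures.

Full-scale range = 0.922 V.
Step size = 0.922/131072 V = 7.03430 µV.
σ_q = LSB/√12 = 7.03430 µV/3.4641 = 2.031 µV.

2.031 µV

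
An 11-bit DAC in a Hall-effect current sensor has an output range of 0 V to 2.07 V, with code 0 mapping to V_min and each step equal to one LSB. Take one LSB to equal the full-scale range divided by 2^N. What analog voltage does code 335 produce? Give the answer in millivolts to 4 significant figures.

Range is 2.07 V. LSB = 2.07 V / 2^11.
V_out = 0 + 335 × (2.07/2048) V
      = 0 V + 0.338599 V = 0.338599 V.

338.6 mV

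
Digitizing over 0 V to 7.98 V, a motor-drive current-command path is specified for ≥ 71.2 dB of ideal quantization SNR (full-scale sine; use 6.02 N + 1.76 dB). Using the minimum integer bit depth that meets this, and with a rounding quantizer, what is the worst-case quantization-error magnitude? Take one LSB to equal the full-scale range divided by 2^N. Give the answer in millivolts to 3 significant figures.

0.974 mV

Full-scale range = 7.98 V.
Solving 6.02 N ≥ 71.2 − 1.76: N ≥ 11.535. Round up → N = 12.
LSB = 7.98 V / 2^12 = 1.9482 mV.
|e|_max = LSB/2 = 0.974 mV.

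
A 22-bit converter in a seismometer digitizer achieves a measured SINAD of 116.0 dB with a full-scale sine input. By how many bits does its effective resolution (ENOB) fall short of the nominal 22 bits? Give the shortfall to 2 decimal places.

ENOB = (SINAD − 1.76)/6.02 = (116.0 − 1.76)/6.02 = 18.9767 bits.
Lost resolution: 22 − 18.9767 = 3.0233 bits.

3.02 bits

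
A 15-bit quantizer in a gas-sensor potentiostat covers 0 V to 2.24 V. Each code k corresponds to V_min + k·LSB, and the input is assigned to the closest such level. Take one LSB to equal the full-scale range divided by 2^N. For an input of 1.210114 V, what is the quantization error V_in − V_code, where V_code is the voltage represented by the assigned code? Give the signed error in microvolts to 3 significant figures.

+16.3 µV

V_FS = 2.24 V. LSB = 2.24 V / 2^15 ≈ 68.36 µV.
(1.210114 − (0)) / LSB = 1.210114 × 32768/2.24 = 17702.2391. Nearest integer: k = 17702.
Reconstructed level: 0 + 17702 × 2.24/32768 V = 1.2100976563 V.
e = 1.210114 − (1.2100976563) = +16.3 µV.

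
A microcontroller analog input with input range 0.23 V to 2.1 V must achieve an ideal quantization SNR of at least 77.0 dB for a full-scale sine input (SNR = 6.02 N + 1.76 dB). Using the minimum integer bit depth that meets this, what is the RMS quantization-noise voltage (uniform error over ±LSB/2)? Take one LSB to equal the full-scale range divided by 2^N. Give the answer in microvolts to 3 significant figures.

65.9 µV

Span: 2.1 V − (0.23 V) = 1.87 V.
Solving 6.02 N ≥ 77.0 − 1.76: N ≥ 12.498. Round up → N = 13.
LSB = 1.87 V / 2^13 = 228.27 µV.
σ_q = LSB/√12 = 228.27 µV/3.4641 = 65.9 µV.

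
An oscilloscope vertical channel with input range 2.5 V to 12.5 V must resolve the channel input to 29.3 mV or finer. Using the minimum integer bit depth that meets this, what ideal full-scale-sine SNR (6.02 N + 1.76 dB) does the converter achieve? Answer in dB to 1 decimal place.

The full-scale span is 12.5 − (2.5) = 10 V.
10 V / 29.3 mV = 341.3. Since 2^8 = 256 and 2^9 = 512, N = 9.
SNR = 6.02 × 9 + 1.76 = 55.94 dB.

55.9 dB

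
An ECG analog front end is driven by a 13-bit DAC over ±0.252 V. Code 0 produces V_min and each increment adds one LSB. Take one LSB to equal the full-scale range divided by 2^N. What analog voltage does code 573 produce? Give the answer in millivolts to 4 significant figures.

Range = 0.252 − (-0.252) = 0.504 V. LSB = 0.504 V / 2^13.
V_out = -0.252 + 573 × (0.504/8192) V
      = -0.252 V + 0.0352529 V = -0.216747 V.

-216.7 mV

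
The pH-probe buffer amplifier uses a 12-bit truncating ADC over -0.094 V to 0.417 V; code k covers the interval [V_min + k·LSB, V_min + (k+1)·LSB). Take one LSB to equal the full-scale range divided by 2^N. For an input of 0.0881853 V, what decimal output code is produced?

Full-scale range = 0.417 V − (-0.094 V) = 0.511 V. LSB = 0.511 V / 2^12 ≈ 124.8 µV.
V_in − V_min = 0.0881853 − (-0.094) = 0.1821853 V.
Divide by LSB: 0.1821853 × 4096/0.511 = 1460.3346.
Truncating gives code 1460.

1460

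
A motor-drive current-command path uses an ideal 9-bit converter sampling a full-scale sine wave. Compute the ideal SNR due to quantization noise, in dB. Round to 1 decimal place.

6.02(9) + 1.76 = 54.18 + 1.76 = 55.94 dB.

55.9 dB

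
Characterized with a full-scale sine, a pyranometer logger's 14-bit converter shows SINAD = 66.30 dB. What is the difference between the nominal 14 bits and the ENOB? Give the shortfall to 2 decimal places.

N_eff = (66.30 − 1.76)/6.02 = 10.7209 bits.
14 − 10.7209 = 3.28 bits below nominal.

3.28 bits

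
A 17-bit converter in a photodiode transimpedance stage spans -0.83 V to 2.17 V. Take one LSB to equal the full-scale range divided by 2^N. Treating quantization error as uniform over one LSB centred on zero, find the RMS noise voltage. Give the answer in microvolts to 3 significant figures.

Full-scale range = 2.17 V − (-0.83 V) = 3 V.
LSB = 3 V / 2^17 = 22.888 µV.
For a uniform distribution on [−LSB/2, +LSB/2], V_rms = LSB/√12 = 22.888 µV/3.4641 = 6.61 µV.

6.61 µV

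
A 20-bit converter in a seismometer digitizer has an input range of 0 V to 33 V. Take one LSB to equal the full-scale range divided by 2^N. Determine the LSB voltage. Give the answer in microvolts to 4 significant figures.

V_FS = 33 V.
2^20 = 1048576 levels.
LSB = 33 V ÷ 2^20 = 33/1048576 V = 31.47 µV.

31.47 µV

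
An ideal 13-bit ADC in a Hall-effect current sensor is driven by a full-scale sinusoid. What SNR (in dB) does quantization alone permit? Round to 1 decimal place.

80.0 dB

6.02(13) + 1.76 = 78.26 + 1.76 = 80.02 dB.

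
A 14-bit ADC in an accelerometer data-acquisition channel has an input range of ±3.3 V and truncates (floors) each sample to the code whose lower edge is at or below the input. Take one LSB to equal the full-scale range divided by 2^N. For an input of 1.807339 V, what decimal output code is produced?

Span: 3.3 V − (-3.3 V) = 6.6 V. LSB = 6.6 V / 2^14 ≈ 402.8 µV.
(V_in − V_min) × 2^14/range = (1.807339 − (-3.3)) × 16384/6.6 = 12678.582.
Floor → code = 12678.

12678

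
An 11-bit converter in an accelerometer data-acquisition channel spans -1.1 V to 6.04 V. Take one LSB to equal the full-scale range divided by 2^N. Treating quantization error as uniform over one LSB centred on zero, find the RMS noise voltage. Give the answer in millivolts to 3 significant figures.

The full-scale span is 6.04 − (-1.1) = 7.14 V.
LSB = 7.14 V ÷ 2^11 = 7.14/2048 V = 3.4863 mV.
σ_q = LSB/√12 = 3.4863 mV/3.4641 = 1.01 mV.

1.01 mV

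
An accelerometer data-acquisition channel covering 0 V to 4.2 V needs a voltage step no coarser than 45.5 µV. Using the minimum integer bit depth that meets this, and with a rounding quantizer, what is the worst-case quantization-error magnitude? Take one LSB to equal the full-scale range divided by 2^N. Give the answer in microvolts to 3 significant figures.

16.0 µV

V_FS = 4.2 V.
4.2 V / 45.5 µV = 92310. Since 2^16 = 65536 and 2^17 = 131072, N = 17.
Step size = 4.2/131072 V = 32.043 µV.
Half an LSB is 16.0 µV.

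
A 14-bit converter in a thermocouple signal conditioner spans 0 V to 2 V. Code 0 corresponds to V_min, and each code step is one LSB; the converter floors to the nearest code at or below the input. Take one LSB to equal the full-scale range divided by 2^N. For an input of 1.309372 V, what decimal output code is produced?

10726

Full-scale range = 2 V. LSB = 2 V / 2^14 ≈ 122.1 µV.
V_in − V_min = 1.309372 − (0) = 1.309372 V.
Divide by LSB: 1.309372 × 16384/2 = 10726.3754.
Truncating gives code 10726.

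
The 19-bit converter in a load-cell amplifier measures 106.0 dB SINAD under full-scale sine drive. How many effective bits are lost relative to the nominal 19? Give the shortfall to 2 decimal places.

1.68 bits

N_eff = (106.0 − 1.76)/6.02 = 17.3156 bits.
Shortfall = 19 − 17.3156 = 1.6844 bits.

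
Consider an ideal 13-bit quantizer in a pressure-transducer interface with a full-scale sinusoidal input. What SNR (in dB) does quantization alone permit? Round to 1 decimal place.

6.02(13) + 1.76 = 78.26 + 1.76 = 80.02 dB.

80.0 dB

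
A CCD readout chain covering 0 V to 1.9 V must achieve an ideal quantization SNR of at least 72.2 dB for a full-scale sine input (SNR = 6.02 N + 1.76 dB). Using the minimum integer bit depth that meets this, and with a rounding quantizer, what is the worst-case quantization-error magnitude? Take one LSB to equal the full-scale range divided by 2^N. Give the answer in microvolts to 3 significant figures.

V_FS = 1.9 V.
Required N = ⌈(72.2 − 1.76)/6.02⌉ = ⌈11.701⌉ = 12.
LSB = 1.9 V / 2^12 = 463.87 µV.
Half an LSB is 232 µV.

232 µV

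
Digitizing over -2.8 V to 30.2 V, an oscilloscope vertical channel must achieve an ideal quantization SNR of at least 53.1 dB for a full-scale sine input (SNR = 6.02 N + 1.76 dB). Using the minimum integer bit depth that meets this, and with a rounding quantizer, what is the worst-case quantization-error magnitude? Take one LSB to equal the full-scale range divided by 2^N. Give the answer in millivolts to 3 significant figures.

The full-scale span is 30.2 − (-2.8) = 33 V.
N ≥ (53.1 − 1.76)/6.02 = 8.528 → N_min = 9.
LSB = 33 V ÷ 2^9 = 33/512 V = 64.453 mV.
Half an LSB is 32.2 mV.

32.2 mV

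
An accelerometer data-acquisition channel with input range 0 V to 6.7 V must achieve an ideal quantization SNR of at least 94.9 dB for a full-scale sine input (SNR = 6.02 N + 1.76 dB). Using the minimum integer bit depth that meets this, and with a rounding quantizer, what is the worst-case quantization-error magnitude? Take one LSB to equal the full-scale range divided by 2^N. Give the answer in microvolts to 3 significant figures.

Span = 6.7 V.
6.02 N + 1.76 ≥ 94.9 gives N ≥ 15.472, so the minimum integer is 16.
Step size = 6.7/65536 V = 102.23 µV.
Half an LSB is 51.1 µV.

51.1 µV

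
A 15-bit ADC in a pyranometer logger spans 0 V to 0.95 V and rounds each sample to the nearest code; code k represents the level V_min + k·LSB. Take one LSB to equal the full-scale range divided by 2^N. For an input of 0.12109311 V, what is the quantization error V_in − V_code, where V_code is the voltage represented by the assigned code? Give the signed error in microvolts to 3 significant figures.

−5.22 µV

Range is 0.95 V. LSB = 0.95 V / 2^15 ≈ 28.99 µV.
(0.12109311 − (0)) / LSB = 0.12109311 × 32768/0.95 = 4176.8200. Nearest integer: k = 4177.
V_code = V_min + k × range/2^15 = 0 + 4177 × 0.95/32768 = 0.12109832764 V.
e = 0.12109311 − (0.12109832764) = −5.22 µV.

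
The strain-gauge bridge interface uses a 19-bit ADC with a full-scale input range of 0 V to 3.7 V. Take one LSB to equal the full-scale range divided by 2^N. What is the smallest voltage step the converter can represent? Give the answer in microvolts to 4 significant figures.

7.057 µV

Full-scale range = 3.7 V.
2^19 = 524288 levels.
One LSB is 3.7 V / 524288 = 7.057 µV.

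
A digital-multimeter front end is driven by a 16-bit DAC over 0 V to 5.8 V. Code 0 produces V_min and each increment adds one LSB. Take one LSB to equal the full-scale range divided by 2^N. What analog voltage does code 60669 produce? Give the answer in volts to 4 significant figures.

5.369 V

Full-scale range = 5.8 V. LSB = 5.8 V / 2^16.
Output = V_min + (60669/65536) × range = 0 + 0.925735 × 5.8 V
      = 0 + 5.36927 = 5.36927 V.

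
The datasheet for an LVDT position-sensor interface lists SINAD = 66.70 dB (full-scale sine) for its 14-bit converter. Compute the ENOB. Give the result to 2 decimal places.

10.79 bits

(66.70 − 1.76) / 6.02 = 64.94/6.02 = 10.7874 effective bits.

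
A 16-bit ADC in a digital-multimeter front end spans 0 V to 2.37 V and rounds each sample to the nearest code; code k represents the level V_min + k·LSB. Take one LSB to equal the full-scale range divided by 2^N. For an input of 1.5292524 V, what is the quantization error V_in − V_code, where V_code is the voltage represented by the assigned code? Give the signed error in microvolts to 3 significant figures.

V_FS = 2.37 V. LSB = 2.37 V / 2^16 ≈ 36.16 µV.
(1.5292524 − (0)) / LSB = 1.5292524 × 65536/2.37 = 42287.3778. Nearest integer: k = 42287.
V_code = 0 + (42287/65536) × 2.37 = 1.5292387390 V.
e = 1.5292524 − (1.5292387390) = +13.7 µV.

+13.7 µV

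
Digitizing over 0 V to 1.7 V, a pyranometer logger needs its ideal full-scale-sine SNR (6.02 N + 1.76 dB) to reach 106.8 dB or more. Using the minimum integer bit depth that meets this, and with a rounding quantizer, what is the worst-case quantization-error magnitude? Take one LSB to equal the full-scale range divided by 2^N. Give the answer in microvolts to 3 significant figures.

3.24 µV

Range is 1.7 V.
6.02 N + 1.76 ≥ 106.8 gives N ≥ 17.449, so the minimum integer is 18.
LSB = 1.7 V / 2^18 = 6.4850 µV.
Half an LSB is 3.24 µV.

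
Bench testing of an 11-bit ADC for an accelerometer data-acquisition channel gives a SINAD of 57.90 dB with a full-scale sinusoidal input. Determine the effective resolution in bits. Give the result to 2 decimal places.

ENOB = (57.90 − 1.76)/6.02 = 9.3256 bits.

9.33 bits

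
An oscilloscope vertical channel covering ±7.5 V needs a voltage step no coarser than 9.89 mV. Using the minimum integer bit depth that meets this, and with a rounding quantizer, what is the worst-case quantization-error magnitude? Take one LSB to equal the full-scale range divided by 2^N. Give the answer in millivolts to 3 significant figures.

3.66 mV

Range = 7.5 − (-7.5) = 15 V.
Required number of levels: 15/9.89 mV = 1516.7; smallest N with 2^N ≥ that is 11.
One LSB is 15 V / 2048 = 7.3242 mV.
Half an LSB is 3.66 mV.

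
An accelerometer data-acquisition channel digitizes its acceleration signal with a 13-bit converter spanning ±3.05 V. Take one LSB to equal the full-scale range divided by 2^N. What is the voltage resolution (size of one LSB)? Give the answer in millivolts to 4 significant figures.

0.7446 mV

Full-scale range = 3.05 V − (-3.05 V) = 6.1 V.
There are 2^13 = 8192 steps.
Step size = 6.1/8192 V = 0.7446 mV.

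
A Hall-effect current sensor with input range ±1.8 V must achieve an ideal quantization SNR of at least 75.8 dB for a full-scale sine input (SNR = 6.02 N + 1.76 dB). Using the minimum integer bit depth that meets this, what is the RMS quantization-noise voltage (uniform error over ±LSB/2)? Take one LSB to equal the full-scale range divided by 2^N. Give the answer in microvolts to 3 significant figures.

127 µV

Range = 1.8 − (-1.8) = 3.6 V.
Solving 6.02 N ≥ 75.8 − 1.76: N ≥ 12.299. Round up → N = 13.
LSB = 3.6 V ÷ 2^13 = 3.6/8192 V = 439.45 µV.
σ_q = LSB/√12 = 439.45 µV/3.4641 = 127 µV.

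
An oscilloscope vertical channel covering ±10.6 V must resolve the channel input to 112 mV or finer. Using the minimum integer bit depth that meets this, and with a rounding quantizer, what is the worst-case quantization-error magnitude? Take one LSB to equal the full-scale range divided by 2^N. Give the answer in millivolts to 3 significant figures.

41.4 mV

Span: 10.6 V − (-10.6 V) = 21.2 V.
21.2 V / 112 mV = 189.3. Since 2^7 = 128 and 2^8 = 256, N = 8.
Step size = 21.2/256 V = 82.813 mV.
Half an LSB is 41.4 mV.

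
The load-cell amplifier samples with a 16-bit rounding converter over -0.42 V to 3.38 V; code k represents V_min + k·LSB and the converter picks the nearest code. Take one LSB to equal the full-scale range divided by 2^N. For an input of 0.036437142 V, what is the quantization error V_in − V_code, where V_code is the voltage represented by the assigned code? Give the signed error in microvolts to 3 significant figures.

Range = 3.38 − (-0.42) = 3.8 V. LSB = 3.8 V / 2^16 ≈ 57.98 µV.
(V_in − V_min)/LSB = (0.036437142 − (-0.42)) × 65536/3.8 = 7871.8591 → nearest code k = 7872.
V_code = -0.42 + (7872/65536) × 3.8 = 0.036445312500 V.
Error = V_in − V_code = 0.036437142 − (0.036445312500) = −8.17 µV.

−8.17 µV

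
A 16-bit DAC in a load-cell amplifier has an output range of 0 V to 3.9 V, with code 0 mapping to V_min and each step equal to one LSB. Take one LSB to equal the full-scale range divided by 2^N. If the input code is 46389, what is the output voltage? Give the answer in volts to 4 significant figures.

2.761 V

Full-scale range = 3.9 V. LSB = 3.9 V / 2^16.
Output = V_min + (46389/65536) × range = 0 + 0.707840 × 3.9 V
      = 0 + 2.76058 = 2.76058 V.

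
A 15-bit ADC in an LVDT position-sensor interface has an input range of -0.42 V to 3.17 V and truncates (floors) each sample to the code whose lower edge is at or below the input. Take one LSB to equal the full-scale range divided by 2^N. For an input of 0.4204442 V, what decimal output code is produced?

Full-scale range = 3.17 V − (-0.42 V) = 3.59 V. LSB = 3.59 V / 2^15 ≈ 109.6 µV.
V_in − V_min = 0.4204442 − (-0.42) = 0.8404442 V.
Divide by LSB: 0.8404442 × 32768/3.59 = 7671.2188.
Truncating gives code 7671.

7671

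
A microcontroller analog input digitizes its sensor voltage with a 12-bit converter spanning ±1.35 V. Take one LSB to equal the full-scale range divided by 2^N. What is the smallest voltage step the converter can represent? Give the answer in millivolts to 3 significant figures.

0.659 mV

The full-scale span is 1.35 − (-1.35) = 2.7 V.
Number of codes = 2^12 = 4096.
LSB = 2.7 V / 2^12 = 0.659 mV.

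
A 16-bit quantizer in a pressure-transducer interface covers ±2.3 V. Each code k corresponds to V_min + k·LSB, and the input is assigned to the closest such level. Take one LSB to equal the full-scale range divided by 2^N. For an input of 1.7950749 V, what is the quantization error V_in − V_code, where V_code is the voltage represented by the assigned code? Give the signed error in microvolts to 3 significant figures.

The full-scale span is 2.3 − (-2.3) = 4.6 V. LSB = 4.6 V / 2^16 ≈ 70.19 µV.
Position in LSBs: (1.7950749 − (-2.3)) × 65536/4.6 = 58342.3541; rounding gives k = 58342.
V_code = -2.3 + (58342/65536) × 4.6 = 1.7950500488 V.
V_in − V_code = 1.7950749 − (1.7950500488) = +24.9 µV.

+24.9 µV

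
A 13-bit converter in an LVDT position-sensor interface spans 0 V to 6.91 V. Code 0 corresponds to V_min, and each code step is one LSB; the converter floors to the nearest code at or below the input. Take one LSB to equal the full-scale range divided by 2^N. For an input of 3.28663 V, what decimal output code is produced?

V_FS = 6.91 V. LSB = 6.91 V / 2^13 ≈ 0.8435 mV.
V_in − V_min = 3.28663 − (0) = 3.28663 V.
Divide by LSB: 3.28663 × 8192/6.91 = 3896.3926.
Truncating gives code 3896.

3896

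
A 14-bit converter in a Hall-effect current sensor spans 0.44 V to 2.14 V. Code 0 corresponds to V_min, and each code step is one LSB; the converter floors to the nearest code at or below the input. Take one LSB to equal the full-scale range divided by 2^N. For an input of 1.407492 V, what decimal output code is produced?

Full-scale range = 2.14 V − (0.44 V) = 1.7 V. LSB = 1.7 V / 2^14 ≈ 103.8 µV.
(V_in − V_min) × 2^14/range = (1.407492 − (0.44)) × 16384/1.7 = 9324.346.
Floor → code = 9324.

9324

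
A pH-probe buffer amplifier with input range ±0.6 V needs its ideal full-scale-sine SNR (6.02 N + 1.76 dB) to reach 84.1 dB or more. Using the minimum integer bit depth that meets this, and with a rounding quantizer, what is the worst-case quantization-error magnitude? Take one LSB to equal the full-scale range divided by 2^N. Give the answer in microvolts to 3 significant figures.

36.6 µV

The full-scale span is 0.6 − (-0.6) = 1.2 V.
Required N = ⌈(84.1 − 1.76)/6.02⌉ = ⌈13.678⌉ = 14.
One LSB is 1.2 V / 16384 = 73.242 µV.
Max error for round-to-nearest is LSB/2 = 36.6 µV.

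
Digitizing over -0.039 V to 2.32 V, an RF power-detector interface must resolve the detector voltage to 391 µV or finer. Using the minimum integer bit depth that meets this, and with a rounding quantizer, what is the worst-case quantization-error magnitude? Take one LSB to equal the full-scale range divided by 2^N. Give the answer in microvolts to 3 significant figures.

The full-scale span is 2.32 − (-0.039) = 2.359 V.
2.359 V / 391 µV = 6033. Since 2^12 = 4096 and 2^13 = 8192, N = 13.
One LSB is 2.359 V / 8192 = 287.96 µV.
Max error for round-to-nearest is LSB/2 = 144 µV.

144 µV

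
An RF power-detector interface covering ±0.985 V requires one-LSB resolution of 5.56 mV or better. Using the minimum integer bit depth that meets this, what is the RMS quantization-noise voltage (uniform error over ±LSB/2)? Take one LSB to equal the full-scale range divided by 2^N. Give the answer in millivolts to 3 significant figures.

1.11 mV

Span: 0.985 V − (-0.985 V) = 1.97 V.
Need 2^N ≥ 1.97 V / 5.56 mV = 354.3 → N_min = 9.
LSB = 1.97 V / 2^9 = 3.8477 mV.
V_rms = LSB/√12 = 1.11 mV.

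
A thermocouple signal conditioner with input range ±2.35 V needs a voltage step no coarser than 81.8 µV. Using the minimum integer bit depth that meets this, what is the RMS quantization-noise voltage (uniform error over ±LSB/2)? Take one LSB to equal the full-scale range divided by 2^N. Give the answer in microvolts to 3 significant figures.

Full-scale range = 2.35 V − (-2.35 V) = 4.7 V.
4.7 V / 81.8 µV = 57460. Since 2^15 = 32768 and 2^16 = 65536, N = 16.
Step size = 4.7/65536 V = 71.716 µV.
RMS noise = LSB/√12 = 20.7 µV.

20.7 µV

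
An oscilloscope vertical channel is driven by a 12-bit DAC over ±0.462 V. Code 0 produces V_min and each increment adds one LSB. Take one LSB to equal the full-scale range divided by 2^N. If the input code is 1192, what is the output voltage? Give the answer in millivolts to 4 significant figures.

-193.1 mV

Span: 0.462 V − (-0.462 V) = 0.924 V. LSB = 0.924 V / 2^12.
V_out = -0.462 + 1192 × (0.924/4096) V
      = -0.462 V + 0.268898 V = -0.193102 V.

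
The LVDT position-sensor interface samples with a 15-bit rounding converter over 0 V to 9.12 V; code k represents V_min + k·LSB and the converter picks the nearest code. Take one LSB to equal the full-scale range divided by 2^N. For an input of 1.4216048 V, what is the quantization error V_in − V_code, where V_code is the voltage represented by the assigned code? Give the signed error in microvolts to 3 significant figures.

−55.4 µV

Range is 9.12 V. LSB = 9.12 V / 2^15 ≈ 278.3 µV.
Position in LSBs: (1.4216048 − (0)) × 32768/9.12 = 5107.8011; rounding gives k = 5108.
V_code = V_min + k × range/2^15 = 0 + 5108 × 9.12/32768 = 1.4216601563 V.
Error = V_in − V_code = 1.4216048 − (1.4216601563) = −55.4 µV.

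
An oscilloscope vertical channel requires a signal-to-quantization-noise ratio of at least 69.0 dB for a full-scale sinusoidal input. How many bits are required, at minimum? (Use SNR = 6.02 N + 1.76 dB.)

12 bits

Required N = ⌈(69.0 − 1.76)/6.02⌉ = ⌈11.169⌉ = 12.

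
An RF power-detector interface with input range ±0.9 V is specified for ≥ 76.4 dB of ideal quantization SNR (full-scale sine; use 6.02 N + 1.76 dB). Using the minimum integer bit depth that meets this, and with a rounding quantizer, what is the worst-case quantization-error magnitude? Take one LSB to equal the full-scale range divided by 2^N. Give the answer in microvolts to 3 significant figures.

110 µV

Span: 0.9 V − (-0.9 V) = 1.8 V.
Solving 6.02 N ≥ 76.4 − 1.76: N ≥ 12.399. Round up → N = 13.
Step size = 1.8/8192 V = 219.73 µV.
|e|_max = LSB/2 = 110 µV.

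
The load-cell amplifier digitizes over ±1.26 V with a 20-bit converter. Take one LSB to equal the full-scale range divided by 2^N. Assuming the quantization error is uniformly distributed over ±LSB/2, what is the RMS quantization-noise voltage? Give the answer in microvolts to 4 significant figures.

The full-scale span is 1.26 − (-1.26) = 2.52 V.
One LSB is 2.52 V / 1048576 = 2.40326 µV.
For a uniform distribution on [−LSB/2, +LSB/2], V_rms = LSB/√12 = 2.40326 µV/3.4641 = 0.6938 µV.

0.6938 µV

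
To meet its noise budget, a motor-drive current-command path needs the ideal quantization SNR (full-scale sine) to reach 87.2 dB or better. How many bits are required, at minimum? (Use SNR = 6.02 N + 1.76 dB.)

6.02 N + 1.76 ≥ 87.2 gives N ≥ 14.193, so the minimum integer is 15.

15 bits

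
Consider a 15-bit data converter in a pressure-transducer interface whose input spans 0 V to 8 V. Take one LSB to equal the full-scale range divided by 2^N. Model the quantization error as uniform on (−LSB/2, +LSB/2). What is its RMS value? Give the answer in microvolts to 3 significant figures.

Full-scale range = 8 V.
Step size = 8/32768 V = 244.14 µV.
V_rms = LSB/√12 = 244.14 µV / √12 = 70.5 µV.

70.5 µV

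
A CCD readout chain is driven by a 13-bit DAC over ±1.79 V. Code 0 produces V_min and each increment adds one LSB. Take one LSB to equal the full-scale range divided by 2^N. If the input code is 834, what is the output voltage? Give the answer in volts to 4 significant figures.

-1.426 V

The full-scale span is 1.79 − (-1.79) = 3.58 V. LSB = 3.58 V / 2^13.
V_out = V_min + code × LSB = -1.79 V + 834 × 3.58 V / 8192
      = -1.79 V + 0.364468 V = -1.42553 V.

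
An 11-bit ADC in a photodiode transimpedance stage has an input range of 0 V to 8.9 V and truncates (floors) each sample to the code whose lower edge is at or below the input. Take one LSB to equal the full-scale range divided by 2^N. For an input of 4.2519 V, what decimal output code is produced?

978

V_FS = 8.9 V. LSB = 8.9 V / 2^11 ≈ 4.346 mV.
code = ⌊(V_in − V_min)/LSB⌋ = ⌊(V_in − V_min) × 2^11 / range⌋
     = ⌊(4.2519 − (0)) × 2048 / 8.9⌋ = ⌊4.2519 × 2048/8.9⌋
     = ⌊978.415⌋ = 978.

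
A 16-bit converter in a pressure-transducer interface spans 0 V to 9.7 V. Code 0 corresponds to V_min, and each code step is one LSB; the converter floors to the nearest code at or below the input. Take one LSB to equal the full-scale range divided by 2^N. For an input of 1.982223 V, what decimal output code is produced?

13392

V_FS = 9.7 V. LSB = 9.7 V / 2^16 ≈ 148.0 µV.
code = ⌊(V_in − V_min)/LSB⌋ = ⌊(V_in − V_min) × 2^16 / range⌋
     = ⌊(1.982223 − (0)) × 65536 / 9.7⌋ = ⌊1.982223 × 65536/9.7⌋
     = ⌊13392.471⌋ = 13392.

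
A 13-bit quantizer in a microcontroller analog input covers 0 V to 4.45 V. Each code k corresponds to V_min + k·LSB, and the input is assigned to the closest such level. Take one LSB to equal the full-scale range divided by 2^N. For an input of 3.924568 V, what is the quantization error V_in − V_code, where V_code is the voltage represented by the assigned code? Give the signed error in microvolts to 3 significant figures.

V_FS = 4.45 V. LSB = 4.45 V / 2^13 ≈ 0.5432 mV.
(3.924568 − (0)) / LSB = 3.924568 × 8192/4.45 = 7224.7328. Nearest integer: k = 7225.
V_code = 0 + (7225/8192) × 4.45 = 3.924713135 V.
V_in − V_code = 3.924568 − (3.924713135) = −145 µV.

−145 µV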